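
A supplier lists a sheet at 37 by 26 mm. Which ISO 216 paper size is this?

Aspect ratio 37/26 ≈ 1.423 — close to the ISO √2 ≈ 1.414.
In the A-series (A0 area = 1 m²): A10 = 26 × 37 mm.

A10 (26 × 37 mm)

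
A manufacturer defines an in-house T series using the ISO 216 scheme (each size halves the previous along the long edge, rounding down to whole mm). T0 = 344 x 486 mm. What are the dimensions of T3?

T1: ⌊486/2⌋ × 344 = 243 × 344 mm
T2: ⌊344/2⌋ × 243 = 172 × 243 mm
T3: ⌊243/2⌋ × 172 = 121 × 172 mm

121 × 172 mm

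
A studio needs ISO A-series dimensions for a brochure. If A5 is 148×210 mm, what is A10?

26 × 37 mm

A6: ⌊210/2⌋ × 148 = 105 × 148 mm
A7: ⌊148/2⌋ × 105 = 74 × 105 mm
A8: ⌊105/2⌋ × 74 = 52 × 74 mm
A9: ⌊74/2⌋ × 52 = 37 × 52 mm
A10: ⌊52/2⌋ × 37 = 26 × 37 mm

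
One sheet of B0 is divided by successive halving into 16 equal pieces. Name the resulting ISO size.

B4

16 = 2^4, so 4 halving steps.
B0 → B1 → … → B4 after 4 steps.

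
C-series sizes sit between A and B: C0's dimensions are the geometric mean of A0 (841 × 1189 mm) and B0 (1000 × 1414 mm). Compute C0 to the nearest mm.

Short: √(841 · 1000) = √841000 ≈ 917.1 mm.
Long: √(1189 · 1414) = √1681246 ≈ 1296.6 mm.

917 × 1297 mm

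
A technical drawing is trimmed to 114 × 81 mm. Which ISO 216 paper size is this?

Aspect ratio 114/81 ≈ 1.407 — close to the ISO √2 ≈ 1.414.
In the C-series (envelope sizes, between A and B): C7 = 81 × 114 mm.

C7 (81 × 114 mm)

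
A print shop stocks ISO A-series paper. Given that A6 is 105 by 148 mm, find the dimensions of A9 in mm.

37 × 52 mm

A7: ⌊148/2⌋ × 105 = 74 × 105 mm
A8: ⌊105/2⌋ × 74 = 52 × 74 mm
A9: ⌊74/2⌋ × 52 = 37 × 52 mm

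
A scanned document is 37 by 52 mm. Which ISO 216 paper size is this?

Aspect ratio 52/37 ≈ 1.405 — close to the ISO √2 ≈ 1.414.
In the A-series (A0 area = 1 m²): A9 = 37 × 52 mm.

A9 (37 × 52 mm)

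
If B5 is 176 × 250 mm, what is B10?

31 × 44 mm

B6: ⌊250/2⌋ × 176 = 125 × 176 mm
B7: ⌊176/2⌋ × 125 = 88 × 125 mm
B8: ⌊125/2⌋ × 88 = 62 × 88 mm
B9: ⌊88/2⌋ × 62 = 44 × 62 mm
B10: ⌊62/2⌋ × 44 = 31 × 44 mm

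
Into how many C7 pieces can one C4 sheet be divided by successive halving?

8

Each ISO step halves the sheet: 1 × C4 → 2 × C5 → 4 × C6 → 8 × C7
From C4 to C7 is 3 halving steps: 2^3 = 8.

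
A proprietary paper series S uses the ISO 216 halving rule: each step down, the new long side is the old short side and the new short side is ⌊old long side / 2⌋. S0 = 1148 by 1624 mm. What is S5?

203 × 287 mm

S1 = 812 × 1148 mm (from S0 by 1 halving).
S2: ⌊1148/2⌋ × 812 = 574 × 812 mm
S3: ⌊812/2⌋ × 574 = 406 × 574 mm
S4: ⌊574/2⌋ × 406 = 287 × 406 mm
S5: ⌊406/2⌋ × 287 = 203 × 287 mm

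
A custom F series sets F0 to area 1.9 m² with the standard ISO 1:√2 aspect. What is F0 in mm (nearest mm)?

Let the short side be w mm. Then w · w√2 = 1.9 m² = 1,900,000 mm².
w² = 1,900,000/√2, so w ≈ 1159.1 mm; long side = w√2 ≈ 1639.2 mm.

1159 × 1639 mm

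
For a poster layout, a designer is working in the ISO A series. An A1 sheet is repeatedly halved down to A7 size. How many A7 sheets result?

64

Each ISO step halves the sheet: 1 × A1 → 2 × A2 → 4 × A3 → 8 × A4 → …
From A1 to A7 is 6 halving steps: 2^6 = 64.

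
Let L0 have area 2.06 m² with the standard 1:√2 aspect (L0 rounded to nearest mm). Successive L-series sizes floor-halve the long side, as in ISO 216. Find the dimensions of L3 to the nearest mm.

426 × 603 mm

Let L0's short side be w mm. w · w√2 = 2.06 m² = 2,060,000 mm², so w ≈ 1206.9 mm and w√2 ≈ 1706.8 mm → L0 = 1207 × 1707 mm.
L1: ⌊1707/2⌋ × 1207 = 853 × 1207 mm
L2: ⌊1207/2⌋ × 853 = 603 × 853 mm
L3: ⌊853/2⌋ × 603 = 426 × 603 mm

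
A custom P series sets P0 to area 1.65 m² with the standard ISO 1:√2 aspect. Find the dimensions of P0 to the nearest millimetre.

Let the short side be w mm. Then w · w√2 = 1.65 m² = 1,650,000 mm².
w² = 1,650,000/√2, so w ≈ 1080.2 mm; long side = w√2 ≈ 1527.6 mm.

1080 × 1528 mm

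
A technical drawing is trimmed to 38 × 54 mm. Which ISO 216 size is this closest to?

Aspect ratio 54/38 ≈ 1.421 — close to the ISO √2 ≈ 1.414.
In the A-series (A0 area = 1 m²): A9 = 37 × 52 mm.
Off by 3 mm total — nearest standard size.

A9 (37 × 52 mm)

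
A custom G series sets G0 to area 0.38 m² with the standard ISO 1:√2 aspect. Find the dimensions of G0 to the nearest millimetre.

518 × 733 mm

Let the short side be w mm. Then w · w√2 = 0.38 m² = 380,000 mm².
w² = 380,000/√2, so w ≈ 518.4 mm; long side = w√2 ≈ 733.1 mm.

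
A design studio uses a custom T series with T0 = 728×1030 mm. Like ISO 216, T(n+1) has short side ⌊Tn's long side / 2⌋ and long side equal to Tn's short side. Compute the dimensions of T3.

257 × 364 mm

T1: ⌊1030/2⌋ × 728 = 515 × 728 mm
T2: ⌊728/2⌋ × 515 = 364 × 515 mm
T3: ⌊515/2⌋ × 364 = 257 × 364 mm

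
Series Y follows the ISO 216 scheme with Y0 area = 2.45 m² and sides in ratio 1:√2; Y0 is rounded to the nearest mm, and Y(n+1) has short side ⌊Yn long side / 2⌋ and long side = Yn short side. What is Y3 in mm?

Let Y0's short side be w mm. w · w√2 = 2.45 m² = 2,450,000 mm², so w ≈ 1316.2 mm and w√2 ≈ 1861.4 mm → Y0 = 1316 × 1861 mm.
Y1: ⌊1861/2⌋ × 1316 = 930 × 1316 mm
Y2: ⌊1316/2⌋ × 930 = 658 × 930 mm
Y3: ⌊930/2⌋ × 658 = 465 × 658 mm

465 × 658 mm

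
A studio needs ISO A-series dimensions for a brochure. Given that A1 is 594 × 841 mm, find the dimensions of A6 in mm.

A2: ⌊841/2⌋ × 594 = 420 × 594 mm
A3: ⌊594/2⌋ × 420 = 297 × 420 mm
A4: ⌊420/2⌋ × 297 = 210 × 297 mm
A5: ⌊297/2⌋ × 210 = 148 × 210 mm
A6: ⌊210/2⌋ × 148 = 105 × 148 mm

105 × 148 mm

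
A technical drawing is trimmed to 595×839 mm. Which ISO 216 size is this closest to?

A1 (594 × 841 mm)

Aspect ratio 839/595 ≈ 1.410 — close to the ISO √2 ≈ 1.414.
In the A-series (A0 area = 1 m²): A1 = 594 × 841 mm.
Off by 3 mm total — nearest standard size.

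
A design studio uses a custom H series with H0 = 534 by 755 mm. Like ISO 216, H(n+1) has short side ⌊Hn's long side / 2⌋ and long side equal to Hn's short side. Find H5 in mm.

H1: ⌊755/2⌋ × 534 = 377 × 534 mm
H2: ⌊534/2⌋ × 377 = 267 × 377 mm
H3: ⌊377/2⌋ × 267 = 188 × 267 mm
H4: ⌊267/2⌋ × 188 = 133 × 188 mm
H5: ⌊188/2⌋ × 133 = 94 × 133 mm

94 × 133 mm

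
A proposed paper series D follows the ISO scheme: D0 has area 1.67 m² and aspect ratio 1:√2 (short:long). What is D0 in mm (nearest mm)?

Let the short side be w mm. Then w · w√2 = 1.67 m² = 1,670,000 mm².
w² = 1,670,000/√2, so w ≈ 1086.7 mm; long side = w√2 ≈ 1536.8 mm.

1087 × 1537 mm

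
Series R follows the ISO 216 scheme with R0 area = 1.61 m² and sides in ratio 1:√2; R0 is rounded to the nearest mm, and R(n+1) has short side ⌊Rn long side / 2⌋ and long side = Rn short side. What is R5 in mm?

Let R0's short side be w mm. w · w√2 = 1.61 m² = 1,610,000 mm², so w ≈ 1067.0 mm and w√2 ≈ 1508.9 mm → R0 = 1067 × 1509 mm.
R1: ⌊1509/2⌋ × 1067 = 754 × 1067 mm
R2: ⌊1067/2⌋ × 754 = 533 × 754 mm
R3: ⌊754/2⌋ × 533 = 377 × 533 mm
R4: ⌊533/2⌋ × 377 = 266 × 377 mm
R5: ⌊377/2⌋ × 266 = 188 × 266 mm

188 × 266 mm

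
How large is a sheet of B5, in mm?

B0 = 1000 × 1414 mm (B0 has a 1000 mm short side, aspect 1:√2).
B1: ⌊1414/2⌋ × 1000 = 707 × 1000 mm
B2: ⌊1000/2⌋ × 707 = 500 × 707 mm
B3: ⌊707/2⌋ × 500 = 353 × 500 mm
B4: ⌊500/2⌋ × 353 = 250 × 353 mm
B5: ⌊353/2⌋ × 250 = 176 × 250 mm

176 × 250 mm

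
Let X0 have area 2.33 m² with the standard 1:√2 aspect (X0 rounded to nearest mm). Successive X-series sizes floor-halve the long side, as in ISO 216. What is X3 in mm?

453 × 642 mm

Let X0's short side be w mm. w · w√2 = 2.33 m² = 2,330,000 mm², so w ≈ 1283.6 mm and w√2 ≈ 1815.2 mm → X0 = 1284 × 1815 mm.
X1: ⌊1815/2⌋ × 1284 = 907 × 1284 mm
X2: ⌊1284/2⌋ × 907 = 642 × 907 mm
X3: ⌊907/2⌋ × 642 = 453 × 642 mm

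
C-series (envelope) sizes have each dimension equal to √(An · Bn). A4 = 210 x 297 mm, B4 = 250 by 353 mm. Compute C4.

229 × 324 mm

Short side: √(210 · 250) = √52500 ≈ 229.1 → 229 mm
Long side: √(297 · 353) = √104841 ≈ 323.8 → 324 mm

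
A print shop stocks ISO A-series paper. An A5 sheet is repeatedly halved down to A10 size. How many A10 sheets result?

32

Each ISO step halves the sheet: 1 × A5 → 2 × A6 → 4 × A7 → 8 × A8 → …
From A5 to A10 is 5 halving steps: 2^5 = 32.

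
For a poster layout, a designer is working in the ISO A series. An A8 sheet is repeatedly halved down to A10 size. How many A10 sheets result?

4

Each ISO step halves the sheet: 1 × A8 → 2 × A9 → 4 × A10
From A8 to A10 is 2 halving steps: 2^2 = 4.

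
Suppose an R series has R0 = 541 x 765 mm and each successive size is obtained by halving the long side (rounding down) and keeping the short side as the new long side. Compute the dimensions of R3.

191 × 270 mm

R1: ⌊765/2⌋ × 541 = 382 × 541 mm
R2: ⌊541/2⌋ × 382 = 270 × 382 mm
R3: ⌊382/2⌋ × 270 = 191 × 270 mm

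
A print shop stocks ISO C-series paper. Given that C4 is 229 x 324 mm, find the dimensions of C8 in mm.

C5: ⌊324/2⌋ × 229 = 162 × 229 mm
C6: ⌊229/2⌋ × 162 = 114 × 162 mm
C7: ⌊162/2⌋ × 114 = 81 × 114 mm
C8: ⌊114/2⌋ × 81 = 57 × 81 mm

57 × 81 mm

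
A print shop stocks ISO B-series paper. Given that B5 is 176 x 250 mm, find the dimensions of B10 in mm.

B6: ⌊250/2⌋ × 176 = 125 × 176 mm
B7: ⌊176/2⌋ × 125 = 88 × 125 mm
B8: ⌊125/2⌋ × 88 = 62 × 88 mm
B9: ⌊88/2⌋ × 62 = 44 × 62 mm
B10: ⌊62/2⌋ × 44 = 31 × 44 mm

31 × 44 mm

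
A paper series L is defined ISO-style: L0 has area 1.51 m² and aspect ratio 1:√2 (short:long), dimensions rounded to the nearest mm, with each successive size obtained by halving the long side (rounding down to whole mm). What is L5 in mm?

182 × 258 mm

Let L0's short side be w mm. w · w√2 = 1.51 m² = 1,510,000 mm², so w ≈ 1033.3 mm and w√2 ≈ 1461.3 mm → L0 = 1033 × 1461 mm.
L1: ⌊1461/2⌋ × 1033 = 730 × 1033 mm
L2: ⌊1033/2⌋ × 730 = 516 × 730 mm
L3: ⌊730/2⌋ × 516 = 365 × 516 mm
L4: ⌊516/2⌋ × 365 = 258 × 365 mm
L5: ⌊365/2⌋ × 258 = 182 × 258 mm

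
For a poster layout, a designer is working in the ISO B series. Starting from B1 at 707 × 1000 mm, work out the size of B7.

B2: ⌊1000/2⌋ × 707 = 500 × 707 mm
B3: ⌊707/2⌋ × 500 = 353 × 500 mm
B4: ⌊500/2⌋ × 353 = 250 × 353 mm
B5: ⌊353/2⌋ × 250 = 176 × 250 mm
B6: ⌊250/2⌋ × 176 = 125 × 176 mm
B7: ⌊176/2⌋ × 125 = 88 × 125 mm

88 × 125 mm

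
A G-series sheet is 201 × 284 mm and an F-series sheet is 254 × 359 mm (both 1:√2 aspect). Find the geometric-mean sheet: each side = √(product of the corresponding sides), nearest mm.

226 × 319 mm

Short side: √(201 · 254) = √51054 ≈ 226.0 → 226 mm
Long side: √(284 · 359) = √101956 ≈ 319.3 → 319 mm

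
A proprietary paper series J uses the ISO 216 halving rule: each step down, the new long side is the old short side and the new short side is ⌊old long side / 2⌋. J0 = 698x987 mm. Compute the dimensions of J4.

J1: ⌊987/2⌋ × 698 = 493 × 698 mm
J2: ⌊698/2⌋ × 493 = 349 × 493 mm
J3: ⌊493/2⌋ × 349 = 246 × 349 mm
J4: ⌊349/2⌋ × 246 = 174 × 246 mm

174 × 246 mm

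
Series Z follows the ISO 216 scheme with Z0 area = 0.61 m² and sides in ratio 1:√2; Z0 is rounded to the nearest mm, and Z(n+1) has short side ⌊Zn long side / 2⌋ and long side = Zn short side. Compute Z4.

164 × 232 mm

Let Z0's short side be w mm. w · w√2 = 0.61 m² = 610,000 mm², so w ≈ 656.8 mm and w√2 ≈ 928.8 mm → Z0 = 657 × 929 mm.
Z1: ⌊929/2⌋ × 657 = 464 × 657 mm
Z2: ⌊657/2⌋ × 464 = 328 × 464 mm
Z3: ⌊464/2⌋ × 328 = 232 × 328 mm
Z4: ⌊328/2⌋ × 232 = 164 × 232 mm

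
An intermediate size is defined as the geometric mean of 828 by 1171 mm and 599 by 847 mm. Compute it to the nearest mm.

704 × 996 mm

Short side: √(828 · 599) = √495972 ≈ 704.3 → 704 mm
Long side: √(1171 · 847) = √991837 ≈ 995.9 → 996 mm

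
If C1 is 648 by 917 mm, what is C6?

C2: ⌊917/2⌋ × 648 = 458 × 648 mm
C3: ⌊648/2⌋ × 458 = 324 × 458 mm
C4: ⌊458/2⌋ × 324 = 229 × 324 mm
C5: ⌊324/2⌋ × 229 = 162 × 229 mm
C6: ⌊229/2⌋ × 162 = 114 × 162 mm

114 × 162 mm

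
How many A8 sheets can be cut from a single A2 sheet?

Each ISO step halves the sheet: 1 × A2 → 2 × A3 → 4 × A4 → 8 × A5 → …
From A2 to A8 is 6 halving steps: 2^6 = 64.

64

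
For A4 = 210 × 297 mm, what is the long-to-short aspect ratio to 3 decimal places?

1.414

297 / 210 = 1.414
Matches √2 ≈ 1.414 — the ISO 216 defining ratio.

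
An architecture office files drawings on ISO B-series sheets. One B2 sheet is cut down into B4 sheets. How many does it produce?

Each ISO step halves the sheet: 1 × B2 → 2 × B3 → 4 × B4
From B2 to B4 is 2 halving steps: 2^2 = 4.

4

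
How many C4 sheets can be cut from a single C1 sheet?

8

Each ISO step halves the sheet: 1 × C1 → 2 × C2 → 4 × C3 → 8 × C4
From C1 to C4 is 3 halving steps: 2^3 = 8.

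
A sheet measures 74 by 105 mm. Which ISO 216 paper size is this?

A7 (74 × 105 mm)

Aspect ratio 105/74 ≈ 1.419 — close to the ISO √2 ≈ 1.414.
In the A-series (A0 area = 1 m²): A7 = 74 × 105 mm.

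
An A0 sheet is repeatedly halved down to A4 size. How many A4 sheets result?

16

A0 = 841 × 1189 mm; A4 = 210 × 297 mm.
Each halving step doubles the count; 4 steps from A0 to A4.
2^4 = 16.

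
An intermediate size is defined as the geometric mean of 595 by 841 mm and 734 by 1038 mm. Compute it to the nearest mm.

661 × 934 mm

Short side: √(595 · 734) = √436730 ≈ 660.9 → 661 mm
Long side: √(841 · 1038) = √872958 ≈ 934.3 → 934 mm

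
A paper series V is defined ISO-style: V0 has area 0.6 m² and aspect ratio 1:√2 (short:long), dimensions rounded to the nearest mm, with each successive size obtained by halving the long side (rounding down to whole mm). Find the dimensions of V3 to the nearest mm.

Let V0's short side be w mm. w · w√2 = 0.6 m² = 600,000 mm², so w ≈ 651.4 mm and w√2 ≈ 921.2 mm → V0 = 651 × 921 mm.
V1: ⌊921/2⌋ × 651 = 460 × 651 mm
V2: ⌊651/2⌋ × 460 = 325 × 460 mm
V3: ⌊460/2⌋ × 325 = 230 × 325 mm

230 × 325 mm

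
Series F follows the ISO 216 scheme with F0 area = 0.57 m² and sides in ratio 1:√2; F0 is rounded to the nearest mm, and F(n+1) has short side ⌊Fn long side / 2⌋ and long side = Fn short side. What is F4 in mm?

158 × 224 mm

Let F0's short side be w mm. w · w√2 = 0.57 m² = 570,000 mm², so w ≈ 634.9 mm and w√2 ≈ 897.8 mm → F0 = 635 × 898 mm.
F1: ⌊898/2⌋ × 635 = 449 × 635 mm
F2: ⌊635/2⌋ × 449 = 317 × 449 mm
F3: ⌊449/2⌋ × 317 = 224 × 317 mm
F4: ⌊317/2⌋ × 224 = 158 × 224 mm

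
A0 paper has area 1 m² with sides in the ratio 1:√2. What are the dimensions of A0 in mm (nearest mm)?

841 × 1189 mm

Let the short side be w mm. Then the long side is w√2 and w · w√2 = 10⁶ mm².
w² = 10⁶/√2, so w = 1000 / 2^(1/4) ≈ 840.9 mm; long side = 1000 · 2^(1/4) ≈ 1189.2 mm.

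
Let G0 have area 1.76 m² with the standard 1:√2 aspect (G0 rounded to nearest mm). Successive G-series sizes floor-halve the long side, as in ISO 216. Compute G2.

Let G0's short side be w mm. w · w√2 = 1.76 m² = 1,760,000 mm², so w ≈ 1115.6 mm and w√2 ≈ 1577.7 mm → G0 = 1116 × 1578 mm.
G1: ⌊1578/2⌋ × 1116 = 789 × 1116 mm
G2: ⌊1116/2⌋ × 789 = 558 × 789 mm

558 × 789 mm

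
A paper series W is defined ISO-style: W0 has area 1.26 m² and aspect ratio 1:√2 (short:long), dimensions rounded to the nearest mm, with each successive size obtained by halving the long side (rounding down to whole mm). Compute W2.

472 × 667 mm

Let W0's short side be w mm. w · w√2 = 1.26 m² = 1,260,000 mm², so w ≈ 943.9 mm and w√2 ≈ 1334.9 mm → W0 = 944 × 1335 mm.
W1: ⌊1335/2⌋ × 944 = 667 × 944 mm
W2: ⌊944/2⌋ × 667 = 472 × 667 mm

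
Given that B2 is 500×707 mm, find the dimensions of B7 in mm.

88 × 125 mm

B3: ⌊707/2⌋ × 500 = 353 × 500 mm
B4: ⌊500/2⌋ × 353 = 250 × 353 mm
B5: ⌊353/2⌋ × 250 = 176 × 250 mm
B6: ⌊250/2⌋ × 176 = 125 × 176 mm
B7: ⌊176/2⌋ × 125 = 88 × 125 mm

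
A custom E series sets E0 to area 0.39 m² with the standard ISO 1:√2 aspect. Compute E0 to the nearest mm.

525 × 743 mm

Let the short side be w mm. Then w · w√2 = 0.39 m² = 390,000 mm².
w² = 390,000/√2, so w ≈ 525.1 mm; long side = w√2 ≈ 742.7 mm.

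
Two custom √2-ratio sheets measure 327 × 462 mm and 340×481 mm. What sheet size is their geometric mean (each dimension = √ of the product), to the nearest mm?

333 × 471 mm

Short side: √(327 · 340) = √111180 ≈ 333.4 → 333 mm
Long side: √(462 · 481) = √222222 ≈ 471.4 → 471 mm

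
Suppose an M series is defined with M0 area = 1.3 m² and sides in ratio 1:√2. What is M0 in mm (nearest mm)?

959 × 1356 mm

Let the short side be w mm. Then w · w√2 = 1.3 m² = 1,300,000 mm².
w² = 1,300,000/√2, so w ≈ 958.8 mm; long side = w√2 ≈ 1355.9 mm.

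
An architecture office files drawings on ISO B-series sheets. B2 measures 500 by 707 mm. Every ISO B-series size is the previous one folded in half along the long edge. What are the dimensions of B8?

B3: ⌊707/2⌋ × 500 = 353 × 500 mm
B4: ⌊500/2⌋ × 353 = 250 × 353 mm
B5: ⌊353/2⌋ × 250 = 176 × 250 mm
B6: ⌊250/2⌋ × 176 = 125 × 176 mm
B7: ⌊176/2⌋ × 125 = 88 × 125 mm
B8: ⌊125/2⌋ × 88 = 62 × 88 mm

62 × 88 mm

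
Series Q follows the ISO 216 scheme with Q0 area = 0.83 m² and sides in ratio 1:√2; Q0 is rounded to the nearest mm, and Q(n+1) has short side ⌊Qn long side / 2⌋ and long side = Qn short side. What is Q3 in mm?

270 × 383 mm

Let Q0's short side be w mm. w · w√2 = 0.83 m² = 830,000 mm², so w ≈ 766.1 mm and w√2 ≈ 1083.4 mm → Q0 = 766 × 1083 mm.
Q1: ⌊1083/2⌋ × 766 = 541 × 766 mm
Q2: ⌊766/2⌋ × 541 = 383 × 541 mm
Q3: ⌊541/2⌋ × 383 = 270 × 383 mm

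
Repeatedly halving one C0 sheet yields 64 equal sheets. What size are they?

64 = 2^6, so 6 halving steps.
C0 → C1 → … → C6 after 6 steps.

C6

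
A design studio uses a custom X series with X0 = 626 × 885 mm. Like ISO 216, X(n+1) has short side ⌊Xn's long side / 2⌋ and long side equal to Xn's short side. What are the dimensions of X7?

55 × 78 mm

X1 = 442 × 626 mm (from X0 by 1 halving).
X2: ⌊626/2⌋ × 442 = 313 × 442 mm
X3: ⌊442/2⌋ × 313 = 221 × 313 mm
X4: ⌊313/2⌋ × 221 = 156 × 221 mm
X5: ⌊221/2⌋ × 156 = 110 × 156 mm
X6: ⌊156/2⌋ × 110 = 78 × 110 mm
X7: ⌊110/2⌋ × 78 = 55 × 78 mm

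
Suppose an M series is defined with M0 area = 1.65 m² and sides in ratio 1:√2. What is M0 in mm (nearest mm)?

1080 × 1528 mm

Let the short side be w mm. Then w · w√2 = 1.65 m² = 1,650,000 mm².
w² = 1,650,000/√2, so w ≈ 1080.2 mm; long side = w√2 ≈ 1527.6 mm.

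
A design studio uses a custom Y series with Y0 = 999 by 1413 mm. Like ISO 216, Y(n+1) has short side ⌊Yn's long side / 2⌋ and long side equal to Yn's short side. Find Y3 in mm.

Y1: ⌊1413/2⌋ × 999 = 706 × 999 mm
Y2: ⌊999/2⌋ × 706 = 499 × 706 mm
Y3: ⌊706/2⌋ × 499 = 353 × 499 mm

353 × 499 mm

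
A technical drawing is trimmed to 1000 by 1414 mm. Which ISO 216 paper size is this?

Aspect ratio 1414/1000 ≈ 1.414 — close to the ISO √2 ≈ 1.414.
In the B-series (B0 = 1000 × 1414 mm): B0 = 1000 × 1414 mm.

B0 (1000 × 1414 mm)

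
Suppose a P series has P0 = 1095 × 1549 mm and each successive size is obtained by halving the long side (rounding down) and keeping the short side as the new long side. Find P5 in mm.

P1: ⌊1549/2⌋ × 1095 = 774 × 1095 mm
P2: ⌊1095/2⌋ × 774 = 547 × 774 mm
P3: ⌊774/2⌋ × 547 = 387 × 547 mm
P4: ⌊547/2⌋ × 387 = 273 × 387 mm
P5: ⌊387/2⌋ × 273 = 193 × 273 mm

193 × 273 mm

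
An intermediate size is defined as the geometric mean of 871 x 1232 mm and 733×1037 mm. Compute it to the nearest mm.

Short side: √(871 · 733) = √638443 ≈ 799.0 → 799 mm
Long side: √(1232 · 1037) = √1277584 ≈ 1130.3 → 1130 mm

799 × 1130 mm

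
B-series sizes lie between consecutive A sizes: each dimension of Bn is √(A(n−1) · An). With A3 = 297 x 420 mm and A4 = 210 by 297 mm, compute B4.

250 × 353 mm

Short side: √(297 · 210) = √62370 ≈ 249.7 → 250 mm
Long side: √(420 · 297) = √124740 ≈ 353.2 → 353 mm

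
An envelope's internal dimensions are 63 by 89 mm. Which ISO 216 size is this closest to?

Aspect ratio 89/63 ≈ 1.413 — close to the ISO √2 ≈ 1.414.
In the B-series (B0 = 1000 × 1414 mm): B8 = 62 × 88 mm.
Off by 2 mm total — nearest standard size.

B8 (62 × 88 mm)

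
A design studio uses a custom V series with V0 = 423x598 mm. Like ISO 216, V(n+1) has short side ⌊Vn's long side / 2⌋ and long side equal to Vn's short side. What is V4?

V1: ⌊598/2⌋ × 423 = 299 × 423 mm
V2: ⌊423/2⌋ × 299 = 211 × 299 mm
V3: ⌊299/2⌋ × 211 = 149 × 211 mm
V4: ⌊211/2⌋ × 149 = 105 × 149 mm

105 × 149 mm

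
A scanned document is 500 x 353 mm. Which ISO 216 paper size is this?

Aspect ratio 500/353 ≈ 1.416 — close to the ISO √2 ≈ 1.414.
In the B-series (B0 = 1000 × 1414 mm): B3 = 353 × 500 mm.

B3 (353 × 500 mm)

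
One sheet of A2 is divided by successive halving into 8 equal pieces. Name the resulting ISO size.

8 = 2^3, so 3 halving steps.
A2 → A3 → … → A5 after 3 steps.

A5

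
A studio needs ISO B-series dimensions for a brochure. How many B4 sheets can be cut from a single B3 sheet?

Each ISO step halves the sheet: 1 × B3 → 2 × B4
From B3 to B4 is 1 halving step: 2^1 = 2.

2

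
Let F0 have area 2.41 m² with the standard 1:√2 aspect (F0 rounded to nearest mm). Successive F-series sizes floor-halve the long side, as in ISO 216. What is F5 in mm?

Let F0's short side be w mm. w · w√2 = 2.41 m² = 2,410,000 mm², so w ≈ 1305.4 mm and w√2 ≈ 1846.1 mm → F0 = 1305 × 1846 mm.
F1: ⌊1846/2⌋ × 1305 = 923 × 1305 mm
F2: ⌊1305/2⌋ × 923 = 652 × 923 mm
F3: ⌊923/2⌋ × 652 = 461 × 652 mm
F4: ⌊652/2⌋ × 461 = 326 × 461 mm
F5: ⌊461/2⌋ × 326 = 230 × 326 mm

230 × 326 mm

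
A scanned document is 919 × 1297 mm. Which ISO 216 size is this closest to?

C0 (917 × 1297 mm)

Aspect ratio 1297/919 ≈ 1.411 — close to the ISO √2 ≈ 1.414.
In the C-series (envelope sizes, between A and B): C0 = 917 × 1297 mm.
Off by 2 mm total — nearest standard size.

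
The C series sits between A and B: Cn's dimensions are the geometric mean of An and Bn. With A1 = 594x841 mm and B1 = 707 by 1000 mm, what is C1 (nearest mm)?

648 × 917 mm

Short side: √(594 · 707) = √419958 ≈ 648.0 → 648 mm
Long side: √(841 · 1000) = √841000 ≈ 917.1 → 917 mm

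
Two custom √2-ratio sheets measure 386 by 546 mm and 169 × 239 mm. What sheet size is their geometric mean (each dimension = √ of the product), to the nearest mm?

Short side: √(386 · 169) = √65234 ≈ 255.4 → 255 mm
Long side: √(546 · 239) = √130494 ≈ 361.2 → 361 mm

255 × 361 mm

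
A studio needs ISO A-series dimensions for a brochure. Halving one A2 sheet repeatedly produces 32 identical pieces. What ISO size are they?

A7

32 = 2^5, so 5 halving steps.
A2 → A3 → … → A7 after 5 steps.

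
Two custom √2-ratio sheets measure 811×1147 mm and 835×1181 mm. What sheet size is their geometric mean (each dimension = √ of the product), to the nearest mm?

Short side: √(811 · 835) = √677185 ≈ 822.9 → 823 mm
Long side: √(1147 · 1181) = √1354607 ≈ 1163.9 → 1164 mm

823 × 1164 mm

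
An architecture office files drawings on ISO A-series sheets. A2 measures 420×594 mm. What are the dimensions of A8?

52 × 74 mm

A3: ⌊594/2⌋ × 420 = 297 × 420 mm
A4: ⌊420/2⌋ × 297 = 210 × 297 mm
A5: ⌊297/2⌋ × 210 = 148 × 210 mm
A6: ⌊210/2⌋ × 148 = 105 × 148 mm
A7: ⌊148/2⌋ × 105 = 74 × 105 mm
A8: ⌊105/2⌋ × 74 = 52 × 74 mm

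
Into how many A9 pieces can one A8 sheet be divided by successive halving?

2

Each ISO step halves the sheet: 1 × A8 → 2 × A9
From A8 to A9 is 1 halving step: 2^1 = 2.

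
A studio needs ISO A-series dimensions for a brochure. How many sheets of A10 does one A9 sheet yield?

Each ISO step halves the sheet: 1 × A9 → 2 × A10
From A9 to A10 is 1 halving step: 2^1 = 2.

2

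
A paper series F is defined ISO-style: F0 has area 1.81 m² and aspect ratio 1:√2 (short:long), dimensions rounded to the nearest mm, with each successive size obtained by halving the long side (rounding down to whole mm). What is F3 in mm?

Let F0's short side be w mm. w · w√2 = 1.81 m² = 1,810,000 mm², so w ≈ 1131.3 mm and w√2 ≈ 1599.9 mm → F0 = 1131 × 1600 mm.
F1: ⌊1600/2⌋ × 1131 = 800 × 1131 mm
F2: ⌊1131/2⌋ × 800 = 565 × 800 mm
F3: ⌊800/2⌋ × 565 = 400 × 565 mm

400 × 565 mm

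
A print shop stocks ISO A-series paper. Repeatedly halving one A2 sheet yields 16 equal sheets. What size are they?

16 = 2^4, so 4 halving steps.
A2 → A3 → … → A6 after 4 steps.

A6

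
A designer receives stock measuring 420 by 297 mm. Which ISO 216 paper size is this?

A3 (297 × 420 mm)

Aspect ratio 420/297 ≈ 1.414 — close to the ISO √2 ≈ 1.414.
In the A-series (A0 area = 1 m²): A3 = 297 × 420 mm.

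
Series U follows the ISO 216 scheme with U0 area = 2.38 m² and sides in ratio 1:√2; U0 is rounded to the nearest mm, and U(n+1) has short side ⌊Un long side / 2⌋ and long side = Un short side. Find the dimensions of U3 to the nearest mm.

458 × 648 mm

Let U0's short side be w mm. w · w√2 = 2.38 m² = 2,380,000 mm², so w ≈ 1297.3 mm and w√2 ≈ 1834.6 mm → U0 = 1297 × 1835 mm.
U1: ⌊1835/2⌋ × 1297 = 917 × 1297 mm
U2: ⌊1297/2⌋ × 917 = 648 × 917 mm
U3: ⌊917/2⌋ × 648 = 458 × 648 mm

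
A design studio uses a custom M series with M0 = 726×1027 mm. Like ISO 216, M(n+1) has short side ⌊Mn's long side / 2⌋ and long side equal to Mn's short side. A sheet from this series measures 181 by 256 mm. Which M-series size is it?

M4

M0: 726 × 1027 mm
M1: 513 × 726 mm
M2: 363 × 513 mm
M3: 256 × 363 mm
M4: 181 × 256 mm
M5: 128 × 181 mm
→ matches M4.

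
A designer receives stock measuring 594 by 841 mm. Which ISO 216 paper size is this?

A1 (594 × 841 mm)

Aspect ratio 841/594 ≈ 1.416 — close to the ISO √2 ≈ 1.414.
In the A-series (A0 area = 1 m²): A1 = 594 × 841 mm.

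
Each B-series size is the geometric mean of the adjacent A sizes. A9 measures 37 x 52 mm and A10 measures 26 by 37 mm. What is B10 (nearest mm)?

Short side: √(37 · 26) = √962 ≈ 31.0 → 31 mm
Long side: √(52 · 37) = √1924 ≈ 43.9 → 44 mm

31 × 44 mm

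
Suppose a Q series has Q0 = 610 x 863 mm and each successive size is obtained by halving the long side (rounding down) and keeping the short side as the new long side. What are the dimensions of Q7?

Q1 = 431 × 610 mm (from Q0 by 1 halving).
Q2: ⌊610/2⌋ × 431 = 305 × 431 mm
Q3: ⌊431/2⌋ × 305 = 215 × 305 mm
Q4: ⌊305/2⌋ × 215 = 152 × 215 mm
Q5: ⌊215/2⌋ × 152 = 107 × 152 mm
Q6: ⌊152/2⌋ × 107 = 76 × 107 mm
Q7: ⌊107/2⌋ × 76 = 53 × 76 mm

53 × 76 mm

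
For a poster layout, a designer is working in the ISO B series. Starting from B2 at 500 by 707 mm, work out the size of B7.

B3: ⌊707/2⌋ × 500 = 353 × 500 mm
B4: ⌊500/2⌋ × 353 = 250 × 353 mm
B5: ⌊353/2⌋ × 250 = 176 × 250 mm
B6: ⌊250/2⌋ × 176 = 125 × 176 mm
B7: ⌊176/2⌋ × 125 = 88 × 125 mm

88 × 125 mm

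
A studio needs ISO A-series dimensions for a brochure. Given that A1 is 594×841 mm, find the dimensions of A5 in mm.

A2: ⌊841/2⌋ × 594 = 420 × 594 mm
A3: ⌊594/2⌋ × 420 = 297 × 420 mm
A4: ⌊420/2⌋ × 297 = 210 × 297 mm
A5: ⌊297/2⌋ × 210 = 148 × 210 mm

148 × 210 mm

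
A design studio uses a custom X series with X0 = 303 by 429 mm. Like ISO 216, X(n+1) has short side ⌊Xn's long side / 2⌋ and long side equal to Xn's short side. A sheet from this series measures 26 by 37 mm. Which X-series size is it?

X7

X0: 303 × 429 mm
X1: 214 × 303 mm
X2: 151 × 214 mm
X3: 107 × 151 mm
X4: 75 × 107 mm
X5: 53 × 75 mm
X6: 37 × 53 mm
X7: 26 × 37 mm
X8: 18 × 26 mm
→ matches X7.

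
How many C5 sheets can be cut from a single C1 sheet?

16

C1 = 648 × 917 mm; C5 = 162 × 229 mm.
Each halving step doubles the count; 4 steps from C1 to C5.
2^4 = 16.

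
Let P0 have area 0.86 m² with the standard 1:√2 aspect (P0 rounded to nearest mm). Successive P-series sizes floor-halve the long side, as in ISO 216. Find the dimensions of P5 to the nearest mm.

Let P0's short side be w mm. w · w√2 = 0.86 m² = 860,000 mm², so w ≈ 779.8 mm and w√2 ≈ 1102.8 mm → P0 = 780 × 1103 mm.
P1: ⌊1103/2⌋ × 780 = 551 × 780 mm
P2: ⌊780/2⌋ × 551 = 390 × 551 mm
P3: ⌊551/2⌋ × 390 = 275 × 390 mm
P4: ⌊390/2⌋ × 275 = 195 × 275 mm
P5: ⌊275/2⌋ × 195 = 137 × 195 mm

137 × 195 mm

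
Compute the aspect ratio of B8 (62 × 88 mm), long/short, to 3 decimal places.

1.419

88 / 62 = 1.419
ISO 216 targets √2 ≈ 1.414; the +0.005 deviation is from mm rounding.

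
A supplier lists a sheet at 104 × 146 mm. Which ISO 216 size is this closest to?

Aspect ratio 146/104 ≈ 1.404 — close to the ISO √2 ≈ 1.414.
In the A-series (A0 area = 1 m²): A6 = 105 × 148 mm.
Off by 3 mm total — nearest standard size.

A6 (105 × 148 mm)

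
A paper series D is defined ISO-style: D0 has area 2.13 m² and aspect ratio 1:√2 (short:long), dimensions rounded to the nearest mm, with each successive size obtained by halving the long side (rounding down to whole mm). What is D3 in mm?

434 × 613 mm

Let D0's short side be w mm. w · w√2 = 2.13 m² = 2,130,000 mm², so w ≈ 1227.2 mm and w√2 ≈ 1735.6 mm → D0 = 1227 × 1736 mm.
D1: ⌊1736/2⌋ × 1227 = 868 × 1227 mm
D2: ⌊1227/2⌋ × 868 = 613 × 868 mm
D3: ⌊868/2⌋ × 613 = 434 × 613 mm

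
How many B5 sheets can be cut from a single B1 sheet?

Each ISO step halves the sheet: 1 × B1 → 2 × B2 → 4 × B3 → 8 × B4 → …
From B1 to B5 is 4 halving steps: 2^4 = 16.

16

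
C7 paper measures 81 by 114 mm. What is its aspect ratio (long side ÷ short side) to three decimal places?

1.407

114 / 81 = 1.407
ISO 216 targets √2 ≈ 1.414; the -0.007 deviation is from mm rounding.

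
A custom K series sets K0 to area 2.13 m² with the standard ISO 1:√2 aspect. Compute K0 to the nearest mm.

1227 × 1736 mm

Let the short side be w mm. Then w · w√2 = 2.13 m² = 2,130,000 mm².
w² = 2,130,000/√2, so w ≈ 1227.2 mm; long side = w√2 ≈ 1735.6 mm.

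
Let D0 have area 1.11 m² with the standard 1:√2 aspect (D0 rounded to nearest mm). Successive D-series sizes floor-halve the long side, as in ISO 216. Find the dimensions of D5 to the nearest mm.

156 × 221 mm

Let D0's short side be w mm. w · w√2 = 1.11 m² = 1,110,000 mm², so w ≈ 885.9 mm and w√2 ≈ 1252.9 mm → D0 = 886 × 1253 mm.
D1: ⌊1253/2⌋ × 886 = 626 × 886 mm
D2: ⌊886/2⌋ × 626 = 443 × 626 mm
D3: ⌊626/2⌋ × 443 = 313 × 443 mm
D4: ⌊443/2⌋ × 313 = 221 × 313 mm
D5: ⌊313/2⌋ × 221 = 156 × 221 mm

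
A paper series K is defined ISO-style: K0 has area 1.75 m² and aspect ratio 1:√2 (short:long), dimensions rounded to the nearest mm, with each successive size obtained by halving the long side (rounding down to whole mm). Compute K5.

196 × 278 mm

Let K0's short side be w mm. w · w√2 = 1.75 m² = 1,750,000 mm², so w ≈ 1112.4 mm and w√2 ≈ 1573.2 mm → K0 = 1112 × 1573 mm.
K1: ⌊1573/2⌋ × 1112 = 786 × 1112 mm
K2: ⌊1112/2⌋ × 786 = 556 × 786 mm
K3: ⌊786/2⌋ × 556 = 393 × 556 mm
K4: ⌊556/2⌋ × 393 = 278 × 393 mm
K5: ⌊393/2⌋ × 278 = 196 × 278 mm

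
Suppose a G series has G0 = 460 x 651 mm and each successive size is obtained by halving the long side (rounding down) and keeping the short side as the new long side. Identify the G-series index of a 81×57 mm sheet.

G0: 460 × 651 mm
G1: 325 × 460 mm
G2: 230 × 325 mm
G3: 162 × 230 mm
G4: 115 × 162 mm
G5: 81 × 115 mm
G6: 57 × 81 mm
G7: 40 × 57 mm
→ matches G6.

G6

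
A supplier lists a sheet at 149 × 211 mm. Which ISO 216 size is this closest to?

Aspect ratio 211/149 ≈ 1.416 — close to the ISO √2 ≈ 1.414.
In the A-series (A0 area = 1 m²): A5 = 148 × 210 mm.
Off by 2 mm total — nearest standard size.

A5 (148 × 210 mm)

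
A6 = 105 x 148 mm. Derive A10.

26 × 37 mm

A7: ⌊148/2⌋ × 105 = 74 × 105 mm
A8: ⌊105/2⌋ × 74 = 52 × 74 mm
A9: ⌊74/2⌋ × 52 = 37 × 52 mm
A10: ⌊52/2⌋ × 37 = 26 × 37 mm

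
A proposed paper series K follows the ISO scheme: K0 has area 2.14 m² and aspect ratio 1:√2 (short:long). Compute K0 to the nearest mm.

1230 × 1740 mm

Let the short side be w mm. Then w · w√2 = 2.14 m² = 2,140,000 mm².
w² = 2,140,000/√2, so w ≈ 1230.1 mm; long side = w√2 ≈ 1739.7 mm.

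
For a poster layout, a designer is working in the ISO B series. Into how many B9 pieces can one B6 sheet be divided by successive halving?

Each ISO step halves the sheet: 1 × B6 → 2 × B7 → 4 × B8 → 8 × B9
From B6 to B9 is 3 halving steps: 2^3 = 8.

8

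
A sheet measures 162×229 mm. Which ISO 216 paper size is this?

C5 (162 × 229 mm)

Aspect ratio 229/162 ≈ 1.414 — close to the ISO √2 ≈ 1.414.
In the C-series (envelope sizes, between A and B): C5 = 162 × 229 mm.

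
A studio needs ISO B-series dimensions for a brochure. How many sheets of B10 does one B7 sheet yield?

8

Each ISO step halves the sheet: 1 × B7 → 2 × B8 → 4 × B9 → 8 × B10
From B7 to B10 is 3 halving steps: 2^3 = 8.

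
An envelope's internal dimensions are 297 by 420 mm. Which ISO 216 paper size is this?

A3 (297 × 420 mm)

Aspect ratio 420/297 ≈ 1.414 — close to the ISO √2 ≈ 1.414.
In the A-series (A0 area = 1 m²): A3 = 297 × 420 mm.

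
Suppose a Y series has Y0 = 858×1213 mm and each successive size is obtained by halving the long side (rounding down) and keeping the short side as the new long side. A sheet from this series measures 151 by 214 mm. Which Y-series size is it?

Y0: 858 × 1213 mm
Y1: 606 × 858 mm
Y2: 429 × 606 mm
Y3: 303 × 429 mm
Y4: 214 × 303 mm
Y5: 151 × 214 mm
Y6: 107 × 151 mm
→ matches Y5.

Y5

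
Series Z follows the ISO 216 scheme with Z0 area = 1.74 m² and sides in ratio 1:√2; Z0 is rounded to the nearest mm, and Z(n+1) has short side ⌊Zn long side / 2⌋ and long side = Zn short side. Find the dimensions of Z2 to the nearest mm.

554 × 784 mm

Let Z0's short side be w mm. w · w√2 = 1.74 m² = 1,740,000 mm², so w ≈ 1109.2 mm and w√2 ≈ 1568.7 mm → Z0 = 1109 × 1569 mm.
Z1: ⌊1569/2⌋ × 1109 = 784 × 1109 mm
Z2: ⌊1109/2⌋ × 784 = 554 × 784 mm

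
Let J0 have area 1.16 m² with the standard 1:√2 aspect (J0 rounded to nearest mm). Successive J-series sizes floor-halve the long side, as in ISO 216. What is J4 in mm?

Let J0's short side be w mm. w · w√2 = 1.16 m² = 1,160,000 mm², so w ≈ 905.7 mm and w√2 ≈ 1280.8 mm → J0 = 906 × 1281 mm.
J1: ⌊1281/2⌋ × 906 = 640 × 906 mm
J2: ⌊906/2⌋ × 640 = 453 × 640 mm
J3: ⌊640/2⌋ × 453 = 320 × 453 mm
J4: ⌊453/2⌋ × 320 = 226 × 320 mm

226 × 320 mm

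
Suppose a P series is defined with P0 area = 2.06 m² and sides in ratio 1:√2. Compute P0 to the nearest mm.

Let the short side be w mm. Then w · w√2 = 2.06 m² = 2,060,000 mm².
w² = 2,060,000/√2, so w ≈ 1206.9 mm; long side = w√2 ≈ 1706.8 mm.

1207 × 1707 mm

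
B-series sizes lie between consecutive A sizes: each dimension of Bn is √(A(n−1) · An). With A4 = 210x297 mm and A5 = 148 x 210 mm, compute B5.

Short side: √(210 · 148) = √31080 ≈ 176.3 → 176 mm
Long side: √(297 · 210) = √62370 ≈ 249.7 → 250 mm

176 × 250 mm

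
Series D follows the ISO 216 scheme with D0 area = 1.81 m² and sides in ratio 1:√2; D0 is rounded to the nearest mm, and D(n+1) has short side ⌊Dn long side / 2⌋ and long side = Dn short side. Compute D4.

282 × 400 mm

Let D0's short side be w mm. w · w√2 = 1.81 m² = 1,810,000 mm², so w ≈ 1131.3 mm and w√2 ≈ 1599.9 mm → D0 = 1131 × 1600 mm.
D1: ⌊1600/2⌋ × 1131 = 800 × 1131 mm
D2: ⌊1131/2⌋ × 800 = 565 × 800 mm
D3: ⌊800/2⌋ × 565 = 400 × 565 mm
D4: ⌊565/2⌋ × 400 = 282 × 400 mm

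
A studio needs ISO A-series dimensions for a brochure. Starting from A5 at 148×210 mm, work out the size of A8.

A6: ⌊210/2⌋ × 148 = 105 × 148 mm
A7: ⌊148/2⌋ × 105 = 74 × 105 mm
A8: ⌊105/2⌋ × 74 = 52 × 74 mm

52 × 74 mm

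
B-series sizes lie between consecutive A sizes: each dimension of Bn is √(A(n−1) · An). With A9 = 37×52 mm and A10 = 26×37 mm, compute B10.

31 × 44 mm

Short side: √(37 · 26) = √962 ≈ 31.0 → 31 mm
Long side: √(52 · 37) = √1924 ≈ 43.9 → 44 mm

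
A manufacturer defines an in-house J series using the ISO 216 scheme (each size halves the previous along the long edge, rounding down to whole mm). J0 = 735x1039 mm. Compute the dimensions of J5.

129 × 183 mm

J1: ⌊1039/2⌋ × 735 = 519 × 735 mm
J2: ⌊735/2⌋ × 519 = 367 × 519 mm
J3: ⌊519/2⌋ × 367 = 259 × 367 mm
J4: ⌊367/2⌋ × 259 = 183 × 259 mm
J5: ⌊259/2⌋ × 183 = 129 × 183 mm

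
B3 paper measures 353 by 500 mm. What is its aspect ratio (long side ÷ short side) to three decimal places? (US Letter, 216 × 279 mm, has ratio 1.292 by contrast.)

500 / 353 = 1.416
ISO 216 targets √2 ≈ 1.414; the +0.002 deviation is from mm rounding.

1.416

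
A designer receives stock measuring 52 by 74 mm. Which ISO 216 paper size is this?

A8 (52 × 74 mm)

Aspect ratio 74/52 ≈ 1.423 — close to the ISO √2 ≈ 1.414.
In the A-series (A0 area = 1 m²): A8 = 52 × 74 mm.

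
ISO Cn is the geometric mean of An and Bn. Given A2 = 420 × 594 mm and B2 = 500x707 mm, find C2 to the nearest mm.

Short side: √(420 · 500) = √210000 ≈ 458.3 → 458 mm
Long side: √(594 · 707) = √419958 ≈ 648.0 → 648 mm

458 × 648 mm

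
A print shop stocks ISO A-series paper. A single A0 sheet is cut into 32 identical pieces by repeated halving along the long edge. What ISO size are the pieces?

32 = 2^5, so 5 halving steps.
A0 → A1 → … → A5 after 5 steps.

A5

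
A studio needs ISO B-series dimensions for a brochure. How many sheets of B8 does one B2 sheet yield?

64

B2 = 500 × 707 mm; B8 = 62 × 88 mm.
Each halving step doubles the count; 6 steps from B2 to B8.
2^6 = 64.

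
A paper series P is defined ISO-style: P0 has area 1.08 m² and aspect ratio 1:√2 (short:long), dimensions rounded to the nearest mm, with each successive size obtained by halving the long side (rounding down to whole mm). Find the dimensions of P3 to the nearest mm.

309 × 437 mm

Let P0's short side be w mm. w · w√2 = 1.08 m² = 1,080,000 mm², so w ≈ 873.9 mm and w√2 ≈ 1235.9 mm → P0 = 874 × 1236 mm.
P1: ⌊1236/2⌋ × 874 = 618 × 874 mm
P2: ⌊874/2⌋ × 618 = 437 × 618 mm
P3: ⌊618/2⌋ × 437 = 309 × 437 mm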